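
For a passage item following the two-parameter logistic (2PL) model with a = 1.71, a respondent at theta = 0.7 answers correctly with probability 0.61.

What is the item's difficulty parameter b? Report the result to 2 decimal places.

0.44

P(theta) = 1 / (1 + exp(−a(theta − b)))
logit(0.61) = ln(0.61/0.39) = 0.4473
b = theta − logit/(a) = 0.7 − 0.4473/1.7100 = 0.4384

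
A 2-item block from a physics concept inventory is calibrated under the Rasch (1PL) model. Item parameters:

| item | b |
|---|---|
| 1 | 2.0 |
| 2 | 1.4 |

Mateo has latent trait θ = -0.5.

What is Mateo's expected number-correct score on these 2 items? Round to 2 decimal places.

0.21

P(θ) = 1 / (1 + exp(−(θ − b)))
P_1 = 1/(1+e^{2.5000}) = 0.0759
P_2 = 1/(1+e^{1.9000}) = 0.1301
E[score] = 0.0759 + 0.1301 = 0.2060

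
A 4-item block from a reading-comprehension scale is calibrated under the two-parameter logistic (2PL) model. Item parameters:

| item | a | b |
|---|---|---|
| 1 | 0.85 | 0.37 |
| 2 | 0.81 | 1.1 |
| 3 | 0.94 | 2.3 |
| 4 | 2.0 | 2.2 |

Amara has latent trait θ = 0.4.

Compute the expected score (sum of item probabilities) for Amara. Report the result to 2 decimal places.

P(θ) = 1 / (1 + exp(−a(θ − b)))
P_1 = 1/(1+e^{-0.0255}) = 0.5064
P_2 = 1/(1+e^{0.5670}) = 0.3619
P_3 = 1/(1+e^{1.7860}) = 0.1436
P_4 = 1/(1+e^{3.6000}) = 0.0266
E[score] = 0.5064 + 0.3619 + 0.1436 + 0.0266 = 1.0385

1.04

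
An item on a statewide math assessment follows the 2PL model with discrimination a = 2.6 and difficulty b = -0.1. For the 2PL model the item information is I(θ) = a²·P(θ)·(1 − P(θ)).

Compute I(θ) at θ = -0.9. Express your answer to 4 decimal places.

0.6674

P = 1/(1+e^{2.0800}) = 0.1111
P(1−P) = 0.1111 × 0.8889 = 0.0987
I = a² × P(1−P) = 2.6² × 0.0987 = 0.66736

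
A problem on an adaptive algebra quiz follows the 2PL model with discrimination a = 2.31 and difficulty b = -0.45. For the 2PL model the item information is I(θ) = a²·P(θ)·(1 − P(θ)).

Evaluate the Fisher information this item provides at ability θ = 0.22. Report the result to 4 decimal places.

0.7719

P = 1/(1+e^{-1.5477}) = 0.8246
P(1−P) = 0.8246 × 0.1754 = 0.1446
I = a² × P(1−P) = 2.31² × 0.1446 = 0.77185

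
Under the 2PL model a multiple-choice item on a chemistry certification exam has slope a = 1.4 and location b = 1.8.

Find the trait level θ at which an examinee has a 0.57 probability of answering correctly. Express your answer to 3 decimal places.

P(θ) = 1 / (1 + exp(−a(θ − b)))
logit = ln(0.5700/0.4300) = 0.2819
θ = b + logit/(a) = 1.8 + 0.2819/1.4000 = 2.0013

2.001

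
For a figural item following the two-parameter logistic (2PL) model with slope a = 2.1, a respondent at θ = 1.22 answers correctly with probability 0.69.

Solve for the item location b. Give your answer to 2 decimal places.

P(θ) = 1 / (1 + exp(−a(θ − b)))
logit(0.69) = ln(0.69/0.31) = 0.8001
b = θ − logit/(a) = 1.22 − 0.8001/2.1000 = 0.8390

0.84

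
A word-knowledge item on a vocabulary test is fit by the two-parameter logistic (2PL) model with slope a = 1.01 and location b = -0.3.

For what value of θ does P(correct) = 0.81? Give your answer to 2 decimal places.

1.14

P(θ) = 1 / (1 + exp(−a(θ − b)))
logit = ln(0.8100/0.1900) = 1.4500
θ = b + logit/(a) = -0.3 + 1.4500/1.0100 = 1.1357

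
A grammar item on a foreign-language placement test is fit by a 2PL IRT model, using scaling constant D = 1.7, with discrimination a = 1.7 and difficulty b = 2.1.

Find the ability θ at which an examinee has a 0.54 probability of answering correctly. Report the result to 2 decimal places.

2.16

P(θ) = 1 / (1 + exp(−D·a(θ − b)))
logit = ln(0.5400/0.4600) = 0.1603
θ = b + logit/(1.7·a) = 2.1 + 0.1603/2.8900 = 2.1555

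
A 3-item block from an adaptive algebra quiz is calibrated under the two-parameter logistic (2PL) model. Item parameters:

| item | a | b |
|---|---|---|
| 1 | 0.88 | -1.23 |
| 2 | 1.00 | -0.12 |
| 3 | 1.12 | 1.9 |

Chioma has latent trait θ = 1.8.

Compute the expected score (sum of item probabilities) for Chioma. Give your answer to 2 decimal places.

P(θ) = 1 / (1 + exp(−a(θ − b)))
P_1 = 1/(1+e^{-2.6664}) = 0.9350
P_2 = 1/(1+e^{-1.9200}) = 0.8721
P_3 = 1/(1+e^{0.1120}) = 0.4720
E[score] = 0.9350 + 0.8721 + 0.4720 = 2.2792

2.28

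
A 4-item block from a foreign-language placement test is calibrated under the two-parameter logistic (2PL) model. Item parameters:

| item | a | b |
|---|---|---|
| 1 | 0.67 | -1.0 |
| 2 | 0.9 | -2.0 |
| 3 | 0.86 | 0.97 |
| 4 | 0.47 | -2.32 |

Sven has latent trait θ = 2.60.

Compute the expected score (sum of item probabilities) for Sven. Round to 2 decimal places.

3.61

P(θ) = 1 / (1 + exp(−a(θ − b)))
P_1 = 1/(1+e^{-2.4120}) = 0.9177
P_2 = 1/(1+e^{-4.1400}) = 0.9843
P_3 = 1/(1+e^{-1.4018}) = 0.8025
P_4 = 1/(1+e^{-2.3124}) = 0.9099
E[score] = 0.9177 + 0.9843 + 0.8025 + 0.9099 = 3.6144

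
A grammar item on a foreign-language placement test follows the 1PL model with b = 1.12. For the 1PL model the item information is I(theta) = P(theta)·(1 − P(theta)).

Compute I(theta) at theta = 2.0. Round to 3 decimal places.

0.207

P = 1/(1+e^{-0.8800}) = 0.7068
P(1−P) = 0.7068 × 0.2932 = 0.2072
I = P(1−P) = 0.20722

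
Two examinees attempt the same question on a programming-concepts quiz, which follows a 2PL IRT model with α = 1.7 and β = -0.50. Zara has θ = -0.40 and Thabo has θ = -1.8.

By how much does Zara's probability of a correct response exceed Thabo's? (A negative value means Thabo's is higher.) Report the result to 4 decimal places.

0.4435

P(θ) = 1 / (1 + exp(−α(θ − β)))
P(Zara) = 0.5424  [exponent 0.1700]
P(Thabo) = 0.0989  [exponent -2.2100]
Difference = 0.5424 − 0.0989 = 0.4435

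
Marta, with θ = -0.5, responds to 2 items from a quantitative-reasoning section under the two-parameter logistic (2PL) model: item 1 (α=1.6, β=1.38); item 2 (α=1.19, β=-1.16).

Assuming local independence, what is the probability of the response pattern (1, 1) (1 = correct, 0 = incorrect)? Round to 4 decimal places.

P(θ) = 1 / (1 + exp(−α(θ − β)))
P_1 = 1/(1+e^{3.0080}) = 0.0471
P_2 = 1/(1+e^{-0.7854}) = 0.6868
L = P_1 × P_2 = 0.0471 × 0.6868 = 0.03233

0.0323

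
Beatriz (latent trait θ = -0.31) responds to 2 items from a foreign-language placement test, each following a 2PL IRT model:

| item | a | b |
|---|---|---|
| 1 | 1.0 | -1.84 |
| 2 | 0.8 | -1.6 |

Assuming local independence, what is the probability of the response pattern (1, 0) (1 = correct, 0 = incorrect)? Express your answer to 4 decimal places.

P(θ) = 1 / (1 + exp(−a(θ − b)))
P_1 = 1/(1+e^{-1.5300}) = 0.8220
P_2 = 1/(1+e^{-1.0320}) = 0.7373
L = P_1 × (1−P_2) = 0.8220 × 0.2627 = 0.21594

0.2159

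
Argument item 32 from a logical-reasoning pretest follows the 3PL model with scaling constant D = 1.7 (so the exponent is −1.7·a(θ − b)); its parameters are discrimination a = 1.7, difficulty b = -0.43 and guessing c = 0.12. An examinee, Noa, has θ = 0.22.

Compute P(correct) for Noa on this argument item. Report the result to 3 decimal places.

0.883

P(θ) = c + (1 − c) · 1 / (1 + exp(−D·a(θ − b)))
Exponent: 1.7 × 1.7 × (0.22 − (-0.43)) = 1.8785
1/(1 + e^{-1.8785}) = 0.8674
P = 0.12 + 0.88 × 0.8674 = 0.8833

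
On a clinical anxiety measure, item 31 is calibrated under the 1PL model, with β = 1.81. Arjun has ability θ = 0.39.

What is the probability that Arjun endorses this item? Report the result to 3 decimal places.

0.195

P(θ) = 1 / (1 + exp(−(θ − β)))
Exponent: (0.39 − 1.81) = -1.4200
1/(1 + e^{1.4200}) = 0.1947
P = 0.1947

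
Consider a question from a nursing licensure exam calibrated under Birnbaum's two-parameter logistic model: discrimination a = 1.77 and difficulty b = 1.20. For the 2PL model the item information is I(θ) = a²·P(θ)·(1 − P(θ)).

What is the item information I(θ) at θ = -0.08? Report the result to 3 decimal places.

P = 1/(1+e^{2.2656}) = 0.0940
P(1−P) = 0.0940 × 0.9060 = 0.0852
I = a² × P(1−P) = 1.77² × 0.0852 = 0.26684

0.267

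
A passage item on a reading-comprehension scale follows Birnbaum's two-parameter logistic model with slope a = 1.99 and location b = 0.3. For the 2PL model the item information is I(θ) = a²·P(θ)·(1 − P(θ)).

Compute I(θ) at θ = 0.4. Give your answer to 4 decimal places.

0.9803

P = 1/(1+e^{-0.1990}) = 0.5496
P(1−P) = 0.5496 × 0.4504 = 0.2475
I = a² × P(1−P) = 1.99² × 0.2475 = 0.98029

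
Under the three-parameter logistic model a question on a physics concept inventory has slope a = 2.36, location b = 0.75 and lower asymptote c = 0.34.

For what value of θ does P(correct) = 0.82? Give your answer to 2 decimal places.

1.17

P(θ) = c + (1 − c) · 1 / (1 + exp(−a(θ − b)))
Remove guessing floor: (0.82 − 0.34)/(1 − 0.34) = 0.7273
logit = ln(0.7273/0.2727) = 0.9808
θ = b + logit/(a) = 0.75 + 0.9808/2.3600 = 1.1656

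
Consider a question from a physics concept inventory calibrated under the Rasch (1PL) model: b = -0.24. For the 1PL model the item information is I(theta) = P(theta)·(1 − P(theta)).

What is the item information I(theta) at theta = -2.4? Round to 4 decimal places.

P = 1/(1+e^{2.1600}) = 0.1034
P(1−P) = 0.1034 × 0.8966 = 0.0927
I = P(1−P) = 0.09271

0.0927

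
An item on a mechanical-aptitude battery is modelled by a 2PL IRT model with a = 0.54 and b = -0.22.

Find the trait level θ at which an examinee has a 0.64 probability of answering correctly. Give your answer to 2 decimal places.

0.85

P(θ) = 1 / (1 + exp(−a(θ − b)))
logit = ln(0.6400/0.3600) = 0.5754
θ = b + logit/(a) = -0.22 + 0.5754/0.5400 = 0.8455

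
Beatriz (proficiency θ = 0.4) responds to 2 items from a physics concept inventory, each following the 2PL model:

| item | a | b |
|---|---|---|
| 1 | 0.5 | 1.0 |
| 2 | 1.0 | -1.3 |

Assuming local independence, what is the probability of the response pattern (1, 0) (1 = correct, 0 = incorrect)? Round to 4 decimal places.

P(θ) = 1 / (1 + exp(−a(θ − b)))
P_1 = 1/(1+e^{0.3000}) = 0.4256
P_2 = 1/(1+e^{-1.7000}) = 0.8455
L = P_1 × (1−P_2) = 0.4256 × 0.1545 = 0.06573

0.0657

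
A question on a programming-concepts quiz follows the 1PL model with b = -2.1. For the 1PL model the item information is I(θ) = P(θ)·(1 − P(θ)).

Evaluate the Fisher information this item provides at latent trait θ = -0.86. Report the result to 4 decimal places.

P = 1/(1+e^{-1.2400}) = 0.7756
P(1−P) = 0.7756 × 0.2244 = 0.1741
I = P(1−P) = 0.17406

0.1741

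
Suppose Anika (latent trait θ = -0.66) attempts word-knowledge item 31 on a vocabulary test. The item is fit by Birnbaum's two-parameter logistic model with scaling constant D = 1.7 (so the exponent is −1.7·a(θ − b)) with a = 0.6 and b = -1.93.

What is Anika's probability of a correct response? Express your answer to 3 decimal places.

0.785

P(θ) = 1 / (1 + exp(−D·a(θ − b)))
Exponent: 1.7 × 0.6 × (-0.66 − (-1.93)) = 1.2954
1/(1 + e^{-1.2954}) = 0.7851
P = 0.7851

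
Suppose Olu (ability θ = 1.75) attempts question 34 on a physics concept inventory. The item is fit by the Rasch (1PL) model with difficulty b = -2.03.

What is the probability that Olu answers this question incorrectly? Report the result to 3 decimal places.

0.022

P(θ) = 1 / (1 + exp(−(θ − b)))
Exponent: (1.75 − (-2.03)) = 3.7800
1/(1 + e^{-3.7800}) = 0.9777
P = 0.9777
P(incorrect) = 1 − 0.9777 = 0.0223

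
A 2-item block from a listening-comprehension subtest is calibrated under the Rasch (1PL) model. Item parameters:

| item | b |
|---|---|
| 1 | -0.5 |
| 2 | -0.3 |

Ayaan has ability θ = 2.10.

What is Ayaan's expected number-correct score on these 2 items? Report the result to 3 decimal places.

P(θ) = 1 / (1 + exp(−(θ − b)))
P_1 = 1/(1+e^{-2.6000}) = 0.9309
P_2 = 1/(1+e^{-2.4000}) = 0.9168
E[score] = 0.9309 + 0.9168 = 1.8477

1.848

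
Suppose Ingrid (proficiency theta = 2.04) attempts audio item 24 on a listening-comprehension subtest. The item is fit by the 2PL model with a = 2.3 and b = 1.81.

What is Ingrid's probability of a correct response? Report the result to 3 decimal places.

0.629

P(theta) = 1 / (1 + exp(−a(theta − b)))
Exponent: 2.3 × (2.04 − 1.81) = 0.5290
1/(1 + e^{-0.5290}) = 0.6292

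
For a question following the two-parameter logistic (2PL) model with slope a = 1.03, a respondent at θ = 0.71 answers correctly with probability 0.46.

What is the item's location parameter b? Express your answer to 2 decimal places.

0.87

P(θ) = 1 / (1 + exp(−a(θ − b)))
logit(0.46) = ln(0.46/0.54) = -0.1603
b = θ − logit/(a) = 0.71 − (-0.1603)/1.0300 = 0.8657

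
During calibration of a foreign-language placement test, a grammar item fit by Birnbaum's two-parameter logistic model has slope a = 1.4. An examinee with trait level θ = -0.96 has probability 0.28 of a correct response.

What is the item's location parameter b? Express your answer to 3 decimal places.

P(θ) = 1 / (1 + exp(−a(θ − b)))
logit(0.28) = ln(0.28/0.72) = -0.9445
b = θ − logit/(a) = -0.96 − (-0.9445)/1.4000 = -0.2854

-0.285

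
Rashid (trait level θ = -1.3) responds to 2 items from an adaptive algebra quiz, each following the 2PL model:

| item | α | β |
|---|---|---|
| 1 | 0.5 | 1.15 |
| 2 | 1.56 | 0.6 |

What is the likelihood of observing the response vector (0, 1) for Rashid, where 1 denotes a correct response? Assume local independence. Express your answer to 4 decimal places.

0.0379

P(θ) = 1 / (1 + exp(−α(θ − β)))
P_1 = 1/(1+e^{1.2250}) = 0.2271
P_2 = 1/(1+e^{2.9640}) = 0.0491
L = (1−P_1) × P_2 = 0.7729 × 0.0491 = 0.03794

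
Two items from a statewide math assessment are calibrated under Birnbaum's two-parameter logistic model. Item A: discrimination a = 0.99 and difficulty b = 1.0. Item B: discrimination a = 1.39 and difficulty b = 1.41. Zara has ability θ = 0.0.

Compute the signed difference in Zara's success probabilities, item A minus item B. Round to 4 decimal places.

P(θ) = 1 / (1 + exp(−a(θ − b)))
P_A = 0.2709
P_B = 0.1235
P_A − P_B = 0.1474

0.1474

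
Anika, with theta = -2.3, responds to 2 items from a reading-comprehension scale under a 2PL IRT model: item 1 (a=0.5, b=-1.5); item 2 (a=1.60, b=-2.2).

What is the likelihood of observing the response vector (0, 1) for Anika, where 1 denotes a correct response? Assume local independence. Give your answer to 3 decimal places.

P(theta) = 1 / (1 + exp(−a(theta − b)))
P_1 = 1/(1+e^{0.4000}) = 0.4013
P_2 = 1/(1+e^{0.1600}) = 0.4601
L = (1−P_1) × P_2 = 0.5987 × 0.4601 = 0.27545

0.275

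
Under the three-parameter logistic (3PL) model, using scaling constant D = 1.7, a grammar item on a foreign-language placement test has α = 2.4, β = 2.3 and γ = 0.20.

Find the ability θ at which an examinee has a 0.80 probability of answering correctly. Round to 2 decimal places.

2.57

P(θ) = γ + (1 − γ) · 1 / (1 + exp(−D·α(θ − β)))
Remove guessing floor: (0.80 − 0.20)/(1 − 0.20) = 0.7500
logit = ln(0.7500/0.2500) = 1.0986
θ = β + logit/(1.7·α) = 2.3 + 1.0986/4.0800 = 2.5693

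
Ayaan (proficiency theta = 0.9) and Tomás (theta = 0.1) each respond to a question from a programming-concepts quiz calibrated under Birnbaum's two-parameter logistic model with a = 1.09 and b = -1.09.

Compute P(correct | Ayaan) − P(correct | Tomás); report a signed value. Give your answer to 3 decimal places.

0.112

P(theta) = 1 / (1 + exp(−a(theta − b)))
P(Ayaan) = 0.8974  [exponent 2.1691]
P(Tomás) = 0.7853  [exponent 1.2971]
Difference = 0.8974 − 0.7853 = 0.1121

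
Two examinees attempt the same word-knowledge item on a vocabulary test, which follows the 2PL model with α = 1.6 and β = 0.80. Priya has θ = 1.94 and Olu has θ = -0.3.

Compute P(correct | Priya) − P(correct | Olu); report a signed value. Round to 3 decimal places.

P(θ) = 1 / (1 + exp(−α(θ − β)))
P(Priya) = 0.8610  [exponent 1.8240]
P(Olu) = 0.1468  [exponent -1.7600]
Difference = 0.8610 − 0.1468 = 0.7143

0.714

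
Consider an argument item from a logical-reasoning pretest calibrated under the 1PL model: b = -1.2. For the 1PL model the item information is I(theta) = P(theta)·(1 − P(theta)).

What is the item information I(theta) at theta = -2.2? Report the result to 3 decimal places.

P = 1/(1+e^{1.0000}) = 0.2689
P(1−P) = 0.2689 × 0.7311 = 0.1966
I = P(1−P) = 0.19661

0.197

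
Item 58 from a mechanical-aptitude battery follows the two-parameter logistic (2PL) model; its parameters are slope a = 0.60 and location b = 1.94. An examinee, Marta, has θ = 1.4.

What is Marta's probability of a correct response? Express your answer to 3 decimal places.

P(θ) = 1 / (1 + exp(−a(θ − b)))
Exponent: 0.60 × (1.4 − 1.94) = -0.3240
1/(1 + e^{0.3240}) = 0.4197

0.420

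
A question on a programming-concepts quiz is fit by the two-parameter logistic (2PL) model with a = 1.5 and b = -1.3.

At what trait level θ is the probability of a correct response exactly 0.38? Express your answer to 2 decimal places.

P(θ) = 1 / (1 + exp(−a(θ − b)))
logit = ln(0.3800/0.6200) = -0.4895
θ = b + logit/(a) = -1.3 + (-0.4895)/1.5000 = -1.6264

-1.63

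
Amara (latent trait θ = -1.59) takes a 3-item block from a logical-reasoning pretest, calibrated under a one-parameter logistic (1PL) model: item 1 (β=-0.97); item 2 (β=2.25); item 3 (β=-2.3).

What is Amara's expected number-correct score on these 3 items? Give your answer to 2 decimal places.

1.04

P(θ) = 1 / (1 + exp(−(θ − β)))
P_1 = 1/(1+e^{0.6200}) = 0.3498
P_2 = 1/(1+e^{3.8400}) = 0.0210
P_3 = 1/(1+e^{-0.7100}) = 0.6704
E[score] = 0.3498 + 0.0210 + 0.6704 = 1.0412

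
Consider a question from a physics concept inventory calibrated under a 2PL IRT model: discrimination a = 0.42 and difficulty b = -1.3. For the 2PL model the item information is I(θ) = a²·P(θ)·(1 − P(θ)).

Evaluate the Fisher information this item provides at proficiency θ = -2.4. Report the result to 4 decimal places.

0.0418

P = 1/(1+e^{0.4620}) = 0.3865
P(1−P) = 0.3865 × 0.6135 = 0.2371
I = a² × P(1−P) = 0.42² × 0.2371 = 0.04183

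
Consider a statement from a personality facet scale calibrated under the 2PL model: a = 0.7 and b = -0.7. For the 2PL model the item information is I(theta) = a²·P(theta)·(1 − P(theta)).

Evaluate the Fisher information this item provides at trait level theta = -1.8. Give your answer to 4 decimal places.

P = 1/(1+e^{0.7700}) = 0.3165
P(1−P) = 0.3165 × 0.6835 = 0.2163
I = a² × P(1−P) = 0.7² × 0.2163 = 0.10600

0.1060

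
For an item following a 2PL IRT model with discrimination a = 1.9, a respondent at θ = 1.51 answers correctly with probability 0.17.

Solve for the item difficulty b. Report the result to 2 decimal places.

P(θ) = 1 / (1 + exp(−a(θ − b)))
logit(0.17) = ln(0.17/0.83) = -1.5856
b = θ − logit/(a) = 1.51 − (-1.5856)/1.9000 = 2.3445

2.34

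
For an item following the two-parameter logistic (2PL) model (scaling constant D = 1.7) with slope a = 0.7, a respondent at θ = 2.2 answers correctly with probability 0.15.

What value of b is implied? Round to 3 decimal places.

3.658

P(θ) = 1 / (1 + exp(−D·a(θ − b)))
logit(0.15) = ln(0.15/0.85) = -1.7346
b = θ − logit/(1.7·a) = 2.2 − (-1.7346)/1.1900 = 3.6576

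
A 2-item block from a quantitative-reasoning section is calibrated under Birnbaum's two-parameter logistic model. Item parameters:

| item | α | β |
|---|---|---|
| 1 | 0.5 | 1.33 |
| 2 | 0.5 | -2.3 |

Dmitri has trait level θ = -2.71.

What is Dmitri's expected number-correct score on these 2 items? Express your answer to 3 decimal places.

0.566

P(θ) = 1 / (1 + exp(−α(θ − β)))
P_1 = 1/(1+e^{2.0200}) = 0.1171
P_2 = 1/(1+e^{0.2050}) = 0.4489
E[score] = 0.1171 + 0.4489 = 0.5660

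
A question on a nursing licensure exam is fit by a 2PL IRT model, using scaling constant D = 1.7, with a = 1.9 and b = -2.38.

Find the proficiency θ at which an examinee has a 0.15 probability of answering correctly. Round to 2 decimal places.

-2.92

P(θ) = 1 / (1 + exp(−D·a(θ − b)))
logit = ln(0.1500/0.8500) = -1.7346
θ = b + logit/(1.7·a) = -2.38 + (-1.7346)/3.2300 = -2.9170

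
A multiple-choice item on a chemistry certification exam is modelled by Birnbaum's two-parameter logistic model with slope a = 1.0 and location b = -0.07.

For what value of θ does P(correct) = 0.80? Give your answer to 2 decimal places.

P(θ) = 1 / (1 + exp(−a(θ − b)))
logit = ln(0.8000/0.2000) = 1.3863
θ = b + logit/(a) = -0.07 + 1.3863/1.0000 = 1.3163

1.32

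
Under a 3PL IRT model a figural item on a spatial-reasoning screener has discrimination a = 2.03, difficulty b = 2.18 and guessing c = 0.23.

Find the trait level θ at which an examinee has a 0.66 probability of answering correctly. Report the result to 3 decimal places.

2.296

P(θ) = c + (1 − c) · 1 / (1 + exp(−a(θ − b)))
Remove guessing floor: (0.66 − 0.23)/(1 − 0.23) = 0.5584
logit = ln(0.5584/0.4416) = 0.2348
θ = b + logit/(a) = 2.18 + 0.2348/2.0300 = 2.2957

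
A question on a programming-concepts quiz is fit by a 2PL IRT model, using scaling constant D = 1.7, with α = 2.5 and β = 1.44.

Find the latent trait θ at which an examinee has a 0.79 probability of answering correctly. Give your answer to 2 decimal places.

P(θ) = 1 / (1 + exp(−D·α(θ − β)))
logit = ln(0.7900/0.2100) = 1.3249
θ = β + logit/(1.7·α) = 1.44 + 1.3249/4.2500 = 1.7517

1.75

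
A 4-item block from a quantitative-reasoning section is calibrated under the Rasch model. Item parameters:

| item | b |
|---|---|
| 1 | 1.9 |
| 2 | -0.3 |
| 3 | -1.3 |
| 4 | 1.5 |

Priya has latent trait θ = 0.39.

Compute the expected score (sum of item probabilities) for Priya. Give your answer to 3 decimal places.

1.939

P(θ) = 1 / (1 + exp(−(θ − b)))
P_1 = 1/(1+e^{1.5100}) = 0.1809
P_2 = 1/(1+e^{-0.6900}) = 0.6660
P_3 = 1/(1+e^{-1.6900}) = 0.8442
P_4 = 1/(1+e^{1.1100}) = 0.2479
E[score] = 0.1809 + 0.6660 + 0.8442 + 0.2479 = 1.9390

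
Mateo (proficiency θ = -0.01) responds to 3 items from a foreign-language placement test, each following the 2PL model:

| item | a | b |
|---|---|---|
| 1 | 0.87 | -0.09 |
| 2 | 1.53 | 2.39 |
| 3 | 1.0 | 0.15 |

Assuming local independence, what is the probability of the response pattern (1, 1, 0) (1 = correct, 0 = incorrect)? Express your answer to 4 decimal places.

0.0069

P(θ) = 1 / (1 + exp(−a(θ − b)))
P_1 = 1/(1+e^{-0.0696}) = 0.5174
P_2 = 1/(1+e^{3.6720}) = 0.0248
P_3 = 1/(1+e^{0.1600}) = 0.4601
L = P_1 × P_2 × (1−P_3) = 0.5174 × 0.0248 × 0.5399 = 0.00693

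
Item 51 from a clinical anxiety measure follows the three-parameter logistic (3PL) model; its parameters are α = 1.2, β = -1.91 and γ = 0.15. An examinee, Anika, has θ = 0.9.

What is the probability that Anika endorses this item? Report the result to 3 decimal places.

P(θ) = γ + (1 − γ) · 1 / (1 + exp(−α(θ − β)))
Exponent: 1.2 × (0.9 − (-1.91)) = 3.3720
1/(1 + e^{-3.3720}) = 0.9668
P = 0.15 + 0.85 × 0.9668 = 0.9718

0.972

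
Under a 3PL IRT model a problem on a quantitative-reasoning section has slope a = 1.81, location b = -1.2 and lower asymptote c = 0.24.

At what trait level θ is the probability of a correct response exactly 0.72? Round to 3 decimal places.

P(θ) = c + (1 − c) · 1 / (1 + exp(−a(θ − b)))
Remove guessing floor: (0.72 − 0.24)/(1 − 0.24) = 0.6316
logit = ln(0.6316/0.3684) = 0.5390
θ = b + logit/(a) = -1.2 + 0.5390/1.8100 = -0.9022

-0.902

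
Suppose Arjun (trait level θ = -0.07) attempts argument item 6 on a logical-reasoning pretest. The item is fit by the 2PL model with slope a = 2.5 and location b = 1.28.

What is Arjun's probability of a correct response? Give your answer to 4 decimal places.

P(θ) = 1 / (1 + exp(−a(θ − b)))
Exponent: 2.5 × (-0.07 − 1.28) = -3.3750
1/(1 + e^{3.3750}) = 0.0331

0.0331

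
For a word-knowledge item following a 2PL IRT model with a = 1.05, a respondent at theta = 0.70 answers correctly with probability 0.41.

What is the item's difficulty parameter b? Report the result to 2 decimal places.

P(theta) = 1 / (1 + exp(−a(theta − b)))
logit(0.41) = ln(0.41/0.59) = -0.3640
b = theta − logit/(a) = 0.70 − (-0.3640)/1.0500 = 1.0466

1.05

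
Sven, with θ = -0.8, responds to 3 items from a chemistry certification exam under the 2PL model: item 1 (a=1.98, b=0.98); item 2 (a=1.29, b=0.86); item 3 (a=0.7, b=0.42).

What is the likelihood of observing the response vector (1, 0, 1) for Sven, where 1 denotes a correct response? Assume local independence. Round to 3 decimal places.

0.008

P(θ) = 1 / (1 + exp(−a(θ − b)))
P_1 = 1/(1+e^{3.5244}) = 0.0286
P_2 = 1/(1+e^{2.1414}) = 0.1051
P_3 = 1/(1+e^{0.8540}) = 0.2986
L = P_1 × (1−P_2) × P_3 = 0.0286 × 0.8949 × 0.2986 = 0.00765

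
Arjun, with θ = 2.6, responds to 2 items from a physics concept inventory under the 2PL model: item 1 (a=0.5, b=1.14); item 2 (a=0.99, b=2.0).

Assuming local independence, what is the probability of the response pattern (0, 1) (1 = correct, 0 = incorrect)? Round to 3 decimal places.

P(θ) = 1 / (1 + exp(−a(θ − b)))
P_1 = 1/(1+e^{-0.7300}) = 0.6748
P_2 = 1/(1+e^{-0.5940}) = 0.6443
L = (1−P_1) × P_2 = 0.3252 × 0.6443 = 0.20952

0.210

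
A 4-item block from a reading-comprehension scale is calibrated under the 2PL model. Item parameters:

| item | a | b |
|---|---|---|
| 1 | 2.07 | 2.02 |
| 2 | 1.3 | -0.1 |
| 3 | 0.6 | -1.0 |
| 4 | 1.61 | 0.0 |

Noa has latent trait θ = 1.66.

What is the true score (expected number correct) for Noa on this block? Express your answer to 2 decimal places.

3.00

P(θ) = 1 / (1 + exp(−a(θ − b)))
P_1 = 1/(1+e^{0.7452}) = 0.3219
P_2 = 1/(1+e^{-2.2880}) = 0.9079
P_3 = 1/(1+e^{-1.5960}) = 0.8315
P_4 = 1/(1+e^{-2.6726}) = 0.9354
E[score] = 0.3219 + 0.9079 + 0.8315 + 0.9354 = 2.9966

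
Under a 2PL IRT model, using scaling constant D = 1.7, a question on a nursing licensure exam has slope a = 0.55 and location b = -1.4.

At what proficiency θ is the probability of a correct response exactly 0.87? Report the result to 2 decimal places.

P(θ) = 1 / (1 + exp(−D·a(θ − b)))
logit = ln(0.8700/0.1300) = 1.9010
θ = b + logit/(1.7·a) = -1.4 + 1.9010/0.9350 = 0.6331

0.63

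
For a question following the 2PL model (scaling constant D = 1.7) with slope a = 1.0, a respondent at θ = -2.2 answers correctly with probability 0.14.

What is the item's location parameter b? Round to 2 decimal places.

P(θ) = 1 / (1 + exp(−D·a(θ − b)))
logit(0.14) = ln(0.14/0.86) = -1.8153
b = θ − logit/(1.7·a) = -2.2 − (-1.8153)/1.7000 = -1.1322

-1.13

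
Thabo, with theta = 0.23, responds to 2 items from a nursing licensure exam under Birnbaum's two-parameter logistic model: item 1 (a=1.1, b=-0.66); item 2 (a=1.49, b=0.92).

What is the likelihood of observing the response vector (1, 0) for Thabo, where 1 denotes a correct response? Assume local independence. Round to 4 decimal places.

0.5354

P(theta) = 1 / (1 + exp(−a(theta − b)))
P_1 = 1/(1+e^{-0.9790}) = 0.7269
P_2 = 1/(1+e^{1.0281}) = 0.2635
L = P_1 × (1−P_2) = 0.7269 × 0.7365 = 0.53540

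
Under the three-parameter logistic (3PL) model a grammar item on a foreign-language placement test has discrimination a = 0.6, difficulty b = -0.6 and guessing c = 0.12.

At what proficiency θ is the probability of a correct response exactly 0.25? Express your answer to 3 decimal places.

P(θ) = c + (1 − c) · 1 / (1 + exp(−a(θ − b)))
Remove guessing floor: (0.25 − 0.12)/(1 − 0.12) = 0.1477
logit = ln(0.1477/0.8523) = -1.7525
θ = b + logit/(a) = -0.6 + (-1.7525)/0.6000 = -3.5209

-3.521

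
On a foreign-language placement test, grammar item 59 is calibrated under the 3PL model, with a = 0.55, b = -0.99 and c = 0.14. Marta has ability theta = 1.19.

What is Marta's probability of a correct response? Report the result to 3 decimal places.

P(theta) = c + (1 − c) · 1 / (1 + exp(−a(theta − b)))
Exponent: 0.55 × (1.19 − (-0.99)) = 1.1990
1/(1 + e^{-1.1990}) = 0.7683
P = 0.14 + 0.86 × 0.7683 = 0.8008

0.801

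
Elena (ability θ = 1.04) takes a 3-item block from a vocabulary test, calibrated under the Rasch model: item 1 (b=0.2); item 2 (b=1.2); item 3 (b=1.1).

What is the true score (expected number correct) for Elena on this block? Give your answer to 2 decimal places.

1.64

P(θ) = 1 / (1 + exp(−(θ − b)))
P_1 = 1/(1+e^{-0.8400}) = 0.6985
P_2 = 1/(1+e^{0.1600}) = 0.4601
P_3 = 1/(1+e^{0.0600}) = 0.4850
E[score] = 0.6985 + 0.4601 + 0.4850 = 1.6436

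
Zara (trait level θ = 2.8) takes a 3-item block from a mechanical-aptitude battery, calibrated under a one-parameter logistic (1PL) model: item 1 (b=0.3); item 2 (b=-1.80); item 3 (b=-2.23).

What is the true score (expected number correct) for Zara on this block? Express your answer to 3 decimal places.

2.908

P(θ) = 1 / (1 + exp(−(θ − b)))
P_1 = 1/(1+e^{-2.5000}) = 0.9241
P_2 = 1/(1+e^{-4.6000}) = 0.9900
P_3 = 1/(1+e^{-5.0300}) = 0.9935
E[score] = 0.9241 + 0.9900 + 0.9935 = 2.9077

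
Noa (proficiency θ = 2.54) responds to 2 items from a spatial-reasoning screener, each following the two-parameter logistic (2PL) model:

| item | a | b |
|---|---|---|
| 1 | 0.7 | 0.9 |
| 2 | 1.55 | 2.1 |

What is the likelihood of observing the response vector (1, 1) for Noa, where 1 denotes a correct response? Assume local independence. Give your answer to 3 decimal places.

0.504

P(θ) = 1 / (1 + exp(−a(θ − b)))
P_1 = 1/(1+e^{-1.1480}) = 0.7591
P_2 = 1/(1+e^{-0.6820}) = 0.6642
L = P_1 × P_2 = 0.7591 × 0.6642 = 0.50421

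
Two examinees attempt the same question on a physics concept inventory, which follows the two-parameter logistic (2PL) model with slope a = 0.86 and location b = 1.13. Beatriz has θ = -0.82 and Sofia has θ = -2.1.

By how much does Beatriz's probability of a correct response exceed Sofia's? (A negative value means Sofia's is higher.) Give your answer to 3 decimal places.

P(θ) = 1 / (1 + exp(−a(θ − b)))
P(Beatriz) = 0.1575  [exponent -1.6770]
P(Sofia) = 0.0585  [exponent -2.7778]
Difference = 0.1575 − 0.0585 = 0.0990

0.099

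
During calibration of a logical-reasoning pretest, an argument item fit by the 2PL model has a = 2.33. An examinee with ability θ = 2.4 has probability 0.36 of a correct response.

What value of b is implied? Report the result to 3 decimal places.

P(θ) = 1 / (1 + exp(−a(θ − b)))
logit(0.36) = ln(0.36/0.64) = -0.5754
b = θ − logit/(a) = 2.4 − (-0.5754)/2.3300 = 2.6469

2.647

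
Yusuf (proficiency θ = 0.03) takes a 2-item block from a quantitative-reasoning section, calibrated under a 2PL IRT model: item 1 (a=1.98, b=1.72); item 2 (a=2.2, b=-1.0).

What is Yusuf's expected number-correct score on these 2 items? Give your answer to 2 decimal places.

P(θ) = 1 / (1 + exp(−a(θ − b)))
P_1 = 1/(1+e^{3.3462}) = 0.0340
P_2 = 1/(1+e^{-2.2660}) = 0.9060
E[score] = 0.0340 + 0.9060 = 0.9400

0.94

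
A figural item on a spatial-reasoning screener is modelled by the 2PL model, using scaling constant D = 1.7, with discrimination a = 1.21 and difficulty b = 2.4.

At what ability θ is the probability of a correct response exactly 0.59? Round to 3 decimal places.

P(θ) = 1 / (1 + exp(−D·a(θ − b)))
logit = ln(0.5900/0.4100) = 0.3640
θ = b + logit/(1.7·a) = 2.4 + 0.3640/2.0570 = 2.5769

2.577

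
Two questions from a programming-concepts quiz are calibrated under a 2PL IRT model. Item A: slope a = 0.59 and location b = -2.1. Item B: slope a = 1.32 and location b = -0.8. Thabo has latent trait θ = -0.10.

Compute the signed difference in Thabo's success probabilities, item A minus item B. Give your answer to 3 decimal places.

P(θ) = 1 / (1 + exp(−a(θ − b)))
P_A = 0.7649
P_B = 0.7159
P_A − P_B = 0.0491

0.049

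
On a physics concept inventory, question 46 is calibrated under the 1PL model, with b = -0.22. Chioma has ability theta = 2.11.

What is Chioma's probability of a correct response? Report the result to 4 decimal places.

0.9113

P(theta) = 1 / (1 + exp(−(theta − b)))
Exponent: (2.11 − (-0.22)) = 2.3300
1/(1 + e^{-2.3300}) = 0.9113
P = 0.9113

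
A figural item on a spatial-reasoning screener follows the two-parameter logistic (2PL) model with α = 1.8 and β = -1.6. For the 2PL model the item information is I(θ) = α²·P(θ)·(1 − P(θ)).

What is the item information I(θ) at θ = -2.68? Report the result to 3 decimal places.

0.355

P = 1/(1+e^{1.9440}) = 0.1252
P(1−P) = 0.1252 × 0.8748 = 0.1095
I = α² × P(1−P) = 1.8² × 0.1095 = 0.35488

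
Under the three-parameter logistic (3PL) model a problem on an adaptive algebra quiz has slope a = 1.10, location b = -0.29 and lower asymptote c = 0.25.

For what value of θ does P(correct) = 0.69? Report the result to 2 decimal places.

P(θ) = c + (1 − c) · 1 / (1 + exp(−a(θ − b)))
Remove guessing floor: (0.69 − 0.25)/(1 − 0.25) = 0.5867
logit = ln(0.5867/0.4133) = 0.3502
θ = b + logit/(a) = -0.29 + 0.3502/1.1000 = 0.0284

0.03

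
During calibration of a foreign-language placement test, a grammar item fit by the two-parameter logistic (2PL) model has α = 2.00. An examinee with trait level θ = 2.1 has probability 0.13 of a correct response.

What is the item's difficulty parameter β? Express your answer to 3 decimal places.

3.050

P(θ) = 1 / (1 + exp(−α(θ − β)))
logit(0.13) = ln(0.13/0.87) = -1.9010
β = θ − logit/(α) = 2.1 − (-1.9010)/2.0000 = 3.0505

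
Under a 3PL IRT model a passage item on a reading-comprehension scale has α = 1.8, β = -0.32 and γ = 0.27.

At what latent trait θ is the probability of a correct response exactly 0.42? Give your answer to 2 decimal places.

P(θ) = γ + (1 − γ) · 1 / (1 + exp(−α(θ − β)))
Remove guessing floor: (0.42 − 0.27)/(1 − 0.27) = 0.2055
logit = ln(0.2055/0.7945) = -1.3524
θ = β + logit/(α) = -0.32 + (-1.3524)/1.8000 = -1.0713

-1.07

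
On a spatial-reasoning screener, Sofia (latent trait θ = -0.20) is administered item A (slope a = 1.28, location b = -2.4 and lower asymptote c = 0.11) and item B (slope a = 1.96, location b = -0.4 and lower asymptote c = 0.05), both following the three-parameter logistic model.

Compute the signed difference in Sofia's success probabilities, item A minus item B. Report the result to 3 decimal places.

P(θ) = c + (1 − c) · 1 / (1 + exp(−a(θ − b)))
P_A = 0.9497
P_B = 0.6169
P_A − P_B = 0.3328

0.333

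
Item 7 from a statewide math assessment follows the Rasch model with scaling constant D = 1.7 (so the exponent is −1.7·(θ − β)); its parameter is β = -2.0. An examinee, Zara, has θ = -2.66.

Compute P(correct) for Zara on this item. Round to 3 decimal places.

P(θ) = 1 / (1 + exp(−D·(θ − β)))
Exponent: 1.7 × (-2.66 − (-2.0)) = -1.1220
1/(1 + e^{1.1220}) = 0.2456
P = 0.2456

0.246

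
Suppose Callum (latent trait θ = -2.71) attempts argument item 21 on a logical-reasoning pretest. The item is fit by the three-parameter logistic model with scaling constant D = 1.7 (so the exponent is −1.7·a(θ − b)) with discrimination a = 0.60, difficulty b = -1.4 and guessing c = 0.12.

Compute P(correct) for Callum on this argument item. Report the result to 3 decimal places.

P(θ) = c + (1 − c) · 1 / (1 + exp(−D·a(θ − b)))
Exponent: 1.7 × 0.60 × (-2.71 − (-1.4)) = -1.3362
1/(1 + e^{1.3362}) = 0.2081
P = 0.12 + 0.88 × 0.2081 = 0.3032

0.303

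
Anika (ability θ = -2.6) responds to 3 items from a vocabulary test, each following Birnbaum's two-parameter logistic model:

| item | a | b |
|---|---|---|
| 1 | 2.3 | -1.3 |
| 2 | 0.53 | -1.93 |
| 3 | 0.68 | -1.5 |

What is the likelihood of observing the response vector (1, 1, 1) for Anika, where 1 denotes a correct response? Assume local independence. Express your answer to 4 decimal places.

P(θ) = 1 / (1 + exp(−a(θ − b)))
P_1 = 1/(1+e^{2.9900}) = 0.0479
P_2 = 1/(1+e^{0.3551}) = 0.4121
P_3 = 1/(1+e^{0.7480}) = 0.3213
L = P_1 × P_2 × P_3 = 0.0479 × 0.4121 × 0.3213 = 0.00634

0.0063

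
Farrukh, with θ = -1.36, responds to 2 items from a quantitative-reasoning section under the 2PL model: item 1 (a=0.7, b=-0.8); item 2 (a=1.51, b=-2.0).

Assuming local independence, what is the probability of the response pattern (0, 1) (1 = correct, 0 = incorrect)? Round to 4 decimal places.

0.4323

P(θ) = 1 / (1 + exp(−a(θ − b)))
P_1 = 1/(1+e^{0.3920}) = 0.4032
P_2 = 1/(1+e^{-0.9664}) = 0.7244
L = (1−P_1) × P_2 = 0.5968 × 0.7244 = 0.43230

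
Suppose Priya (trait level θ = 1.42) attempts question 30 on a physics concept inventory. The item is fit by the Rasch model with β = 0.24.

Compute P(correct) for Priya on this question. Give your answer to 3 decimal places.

P(θ) = 1 / (1 + exp(−(θ − β)))
Exponent: (1.42 − 0.24) = 1.1800
1/(1 + e^{-1.1800}) = 0.7649
P = 0.7649

0.765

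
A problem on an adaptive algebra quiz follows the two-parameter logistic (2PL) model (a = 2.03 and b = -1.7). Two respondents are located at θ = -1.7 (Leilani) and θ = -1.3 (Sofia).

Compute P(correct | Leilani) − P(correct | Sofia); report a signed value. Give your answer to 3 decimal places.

P(θ) = 1 / (1 + exp(−a(θ − b)))
P(Leilani) = 0.5000  [exponent 0.0000]
P(Sofia) = 0.6925  [exponent 0.8120]
Difference = 0.5000 − 0.6925 = -0.1925

-0.193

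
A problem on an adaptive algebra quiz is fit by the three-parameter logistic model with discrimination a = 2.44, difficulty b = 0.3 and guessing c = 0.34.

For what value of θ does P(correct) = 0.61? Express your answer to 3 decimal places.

P(θ) = c + (1 − c) · 1 / (1 + exp(−a(θ − b)))
Remove guessing floor: (0.61 − 0.34)/(1 − 0.34) = 0.4091
logit = ln(0.4091/0.5909) = -0.3677
θ = b + logit/(a) = 0.3 + (-0.3677)/2.4400 = 0.1493

0.149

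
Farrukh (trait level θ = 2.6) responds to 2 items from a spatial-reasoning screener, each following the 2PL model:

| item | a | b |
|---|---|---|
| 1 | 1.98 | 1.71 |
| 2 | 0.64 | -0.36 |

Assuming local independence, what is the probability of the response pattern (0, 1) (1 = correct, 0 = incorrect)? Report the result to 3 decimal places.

0.127

P(θ) = 1 / (1 + exp(−a(θ − b)))
P_1 = 1/(1+e^{-1.7622}) = 0.8535
P_2 = 1/(1+e^{-1.8944}) = 0.8693
L = (1−P_1) × P_2 = 0.1465 × 0.8693 = 0.12736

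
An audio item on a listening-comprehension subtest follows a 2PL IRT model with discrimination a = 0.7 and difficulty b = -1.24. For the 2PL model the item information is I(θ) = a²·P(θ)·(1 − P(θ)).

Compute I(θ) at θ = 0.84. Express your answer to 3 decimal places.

P = 1/(1+e^{-1.4560}) = 0.8109
P(1−P) = 0.8109 × 0.1891 = 0.1533
I = a² × P(1−P) = 0.7² × 0.1533 = 0.07513

0.075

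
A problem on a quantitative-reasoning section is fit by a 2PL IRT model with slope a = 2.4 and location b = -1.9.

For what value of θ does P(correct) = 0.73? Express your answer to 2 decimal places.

-1.49

P(θ) = 1 / (1 + exp(−a(θ − b)))
logit = ln(0.7300/0.2700) = 0.9946
θ = b + logit/(a) = -1.9 + 0.9946/2.4000 = -1.4856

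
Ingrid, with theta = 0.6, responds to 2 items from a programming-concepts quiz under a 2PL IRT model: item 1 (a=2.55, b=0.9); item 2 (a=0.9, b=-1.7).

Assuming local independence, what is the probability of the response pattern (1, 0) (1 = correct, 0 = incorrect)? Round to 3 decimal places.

P(theta) = 1 / (1 + exp(−a(theta − b)))
P_1 = 1/(1+e^{0.7650}) = 0.3176
P_2 = 1/(1+e^{-2.0700}) = 0.8880
L = P_1 × (1−P_2) = 0.3176 × 0.1120 = 0.03558

0.036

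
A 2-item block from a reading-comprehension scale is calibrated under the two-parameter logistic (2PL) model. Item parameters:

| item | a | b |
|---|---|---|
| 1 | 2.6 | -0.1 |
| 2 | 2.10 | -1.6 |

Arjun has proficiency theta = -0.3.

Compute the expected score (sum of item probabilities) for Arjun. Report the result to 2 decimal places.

P(theta) = 1 / (1 + exp(−a(theta − b)))
P_1 = 1/(1+e^{0.5200}) = 0.3729
P_2 = 1/(1+e^{-2.7300}) = 0.9388
E[score] = 0.3729 + 0.9388 = 1.3116

1.31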